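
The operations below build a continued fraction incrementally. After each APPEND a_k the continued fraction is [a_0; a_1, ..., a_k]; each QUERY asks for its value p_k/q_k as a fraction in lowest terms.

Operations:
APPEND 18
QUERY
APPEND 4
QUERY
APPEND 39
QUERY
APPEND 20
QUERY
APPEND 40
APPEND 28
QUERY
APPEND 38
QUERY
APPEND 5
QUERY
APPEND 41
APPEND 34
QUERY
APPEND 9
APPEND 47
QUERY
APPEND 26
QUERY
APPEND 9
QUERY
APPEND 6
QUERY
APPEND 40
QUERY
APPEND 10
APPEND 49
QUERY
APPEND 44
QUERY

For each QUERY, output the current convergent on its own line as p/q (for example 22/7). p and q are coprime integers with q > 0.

18/1
73/4
2865/157
57373/3144
64395353/3528820
2449321199/134221077
12311001348/674634205
17257123801226/945678232593
7340858909413773/402273899123086
191018152959345599/10467660275517055
1726504235543524164/94611216378776581
10550043566220490583/578134958548176541
423728246884363147484/23220009558305838221
208567521354967109453211/11429353306097027217020
9181218772130962667906707/503124323698810804107631

APPEND 18: p_0 = 18·1 + 0 = 18, q_0 = 18·0 + 1 = 1 → 18/1
APPEND 4: p_1 = 4·18 + 1 = 73, q_1 = 4·1 + 0 = 4 → 73/4
APPEND 39: p_2 = 39·73 + 18 = 2865, q_2 = 39·4 + 1 = 157 → 2865/157
APPEND 20: p_3 = 20·2865 + 73 = 57373, q_3 = 20·157 + 4 = 3144 → 57373/3144
APPEND 40: p_4 = 40·57373 + 2865 = 2297785, q_4 = 40·3144 + 157 = 125917 → 2297785/125917
APPEND 28: p_5 = 28·2297785 + 57373 = 64395353, q_5 = 28·125917 + 3144 = 3528820 → 64395353/3528820
APPEND 38: p_6 = 38·64395353 + 2297785 = 2449321199, q_6 = 38·3528820 + 125917 = 134221077 → 2449321199/134221077
APPEND 5: p_7 = 5·2449321199 + 64395353 = 12311001348, q_7 = 5·134221077 + 3528820 = 674634205 → 12311001348/674634205
APPEND 41: p_8 = 41·12311001348 + 2449321199 = 507200376467, q_8 = 41·674634205 + 134221077 = 27794223482 → 507200376467/27794223482
APPEND 34: p_9 = 34·507200376467 + 12311001348 = 17257123801226, q_9 = 34·27794223482 + 674634205 = 945678232593 → 17257123801226/945678232593
APPEND 9: p_10 = 9·17257123801226 + 507200376467 = 155821314587501, q_10 = 9·945678232593 + 27794223482 = 8538898316819 → 155821314587501/8538898316819
APPEND 47: p_11 = 47·155821314587501 + 17257123801226 = 7340858909413773, q_11 = 47·8538898316819 + 945678232593 = 402273899123086 → 7340858909413773/402273899123086
APPEND 26: p_12 = 26·7340858909413773 + 155821314587501 = 191018152959345599, q_12 = 26·402273899123086 + 8538898316819 = 10467660275517055 → 191018152959345599/10467660275517055
APPEND 9: p_13 = 9·191018152959345599 + 7340858909413773 = 1726504235543524164, q_13 = 9·10467660275517055 + 402273899123086 = 94611216378776581 → 1726504235543524164/94611216378776581
APPEND 6: p_14 = 6·1726504235543524164 + 191018152959345599 = 10550043566220490583, q_14 = 6·94611216378776581 + 10467660275517055 = 578134958548176541 → 10550043566220490583/578134958548176541
APPEND 40: p_15 = 40·10550043566220490583 + 1726504235543524164 = 423728246884363147484, q_15 = 40·578134958548176541 + 94611216378776581 = 23220009558305838221 → 423728246884363147484/23220009558305838221
APPEND 10: p_16 = 10·423728246884363147484 + 10550043566220490583 = 4247832512409851965423, q_16 = 10·23220009558305838221 + 578134958548176541 = 232778230541606558751 → 4247832512409851965423/232778230541606558751
APPEND 49: p_17 = 49·4247832512409851965423 + 423728246884363147484 = 208567521354967109453211, q_17 = 49·232778230541606558751 + 23220009558305838221 = 11429353306097027217020 → 208567521354967109453211/11429353306097027217020
APPEND 44: p_18 = 44·208567521354967109453211 + 4247832512409851965423 = 9181218772130962667906707, q_18 = 44·11429353306097027217020 + 232778230541606558751 = 503124323698810804107631 → 9181218772130962667906707/503124323698810804107631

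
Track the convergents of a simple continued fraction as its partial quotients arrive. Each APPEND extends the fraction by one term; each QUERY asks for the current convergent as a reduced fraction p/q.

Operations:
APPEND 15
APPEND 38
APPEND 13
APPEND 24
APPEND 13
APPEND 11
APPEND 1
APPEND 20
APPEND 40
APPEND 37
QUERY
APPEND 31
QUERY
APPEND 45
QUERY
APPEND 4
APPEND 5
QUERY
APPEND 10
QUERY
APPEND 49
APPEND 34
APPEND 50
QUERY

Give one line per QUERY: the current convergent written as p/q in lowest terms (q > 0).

APPEND 15: p_0 = 15·1 + 0 = 15, q_0 = 15·0 + 1 = 1 → 15/1
APPEND 38: p_1 = 38·15 + 1 = 571, q_1 = 38·1 + 0 = 38 → 571/38
APPEND 13: p_2 = 13·571 + 15 = 7438, q_2 = 13·38 + 1 = 495 → 7438/495
APPEND 24: p_3 = 24·7438 + 571 = 179083, q_3 = 24·495 + 38 = 11918 → 179083/11918
APPEND 13: p_4 = 13·179083 + 7438 = 2335517, q_4 = 13·11918 + 495 = 155429 → 2335517/155429
APPEND 11: p_5 = 11·2335517 + 179083 = 25869770, q_5 = 11·155429 + 11918 = 1721637 → 25869770/1721637
APPEND 1: p_6 = 1·25869770 + 2335517 = 28205287, q_6 = 1·1721637 + 155429 = 1877066 → 28205287/1877066
APPEND 20: p_7 = 20·28205287 + 25869770 = 589975510, q_7 = 20·1877066 + 1721637 = 39262957 → 589975510/39262957
APPEND 40: p_8 = 40·589975510 + 28205287 = 23627225687, q_8 = 40·39262957 + 1877066 = 1572395346 → 23627225687/1572395346
APPEND 37: p_9 = 37·23627225687 + 589975510 = 874797325929, q_9 = 37·1572395346 + 39262957 = 58217890759 → 874797325929/58217890759
APPEND 31: p_10 = 31·874797325929 + 23627225687 = 27142344329486, q_10 = 31·58217890759 + 1572395346 = 1806327008875 → 27142344329486/1806327008875
APPEND 45: p_11 = 45·27142344329486 + 874797325929 = 1222280292152799, q_11 = 45·1806327008875 + 58217890759 = 81342933290134 → 1222280292152799/81342933290134
APPEND 4: p_12 = 4·1222280292152799 + 27142344329486 = 4916263512940682, q_12 = 4·81342933290134 + 1806327008875 = 327178060169411 → 4916263512940682/327178060169411
APPEND 5: p_13 = 5·4916263512940682 + 1222280292152799 = 25803597856856209, q_13 = 5·327178060169411 + 81342933290134 = 1717233234137189 → 25803597856856209/1717233234137189
APPEND 10: p_14 = 10·25803597856856209 + 4916263512940682 = 262952242081502772, q_14 = 10·1717233234137189 + 327178060169411 = 17499510401541301 → 262952242081502772/17499510401541301
APPEND 49: p_15 = 49·262952242081502772 + 25803597856856209 = 12910463459850492037, q_15 = 49·17499510401541301 + 1717233234137189 = 859193242909660938 → 12910463459850492037/859193242909660938
APPEND 34: p_16 = 34·12910463459850492037 + 262952242081502772 = 439218709876998232030, q_16 = 34·859193242909660938 + 17499510401541301 = 29230069769330013193 → 439218709876998232030/29230069769330013193
APPEND 50: p_17 = 50·439218709876998232030 + 12910463459850492037 = 21973845957309762093537, q_17 = 50·29230069769330013193 + 859193242909660938 = 1462362681709410320588 → 21973845957309762093537/1462362681709410320588

874797325929/58217890759
27142344329486/1806327008875
1222280292152799/81342933290134
25803597856856209/1717233234137189
262952242081502772/17499510401541301
21973845957309762093537/1462362681709410320588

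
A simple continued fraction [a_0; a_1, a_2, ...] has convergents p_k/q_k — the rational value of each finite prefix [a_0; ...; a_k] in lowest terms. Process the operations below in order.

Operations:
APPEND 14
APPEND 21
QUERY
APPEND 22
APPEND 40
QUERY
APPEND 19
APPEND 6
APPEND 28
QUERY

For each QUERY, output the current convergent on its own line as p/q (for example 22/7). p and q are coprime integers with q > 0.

APPEND 14: p_0 = 14·1 + 0 = 14, q_0 = 14·0 + 1 = 1 → 14/1
APPEND 21: p_1 = 21·14 + 1 = 295, q_1 = 21·1 + 0 = 21 → 295/21
APPEND 22: p_2 = 22·295 + 14 = 6504, q_2 = 22·21 + 1 = 463 → 6504/463
APPEND 40: p_3 = 40·6504 + 295 = 260455, q_3 = 40·463 + 21 = 18541 → 260455/18541
APPEND 19: p_4 = 19·260455 + 6504 = 4955149, q_4 = 19·18541 + 463 = 352742 → 4955149/352742
APPEND 6: p_5 = 6·4955149 + 260455 = 29991349, q_5 = 6·352742 + 18541 = 2134993 → 29991349/2134993
APPEND 28: p_6 = 28·29991349 + 4955149 = 844712921, q_6 = 28·2134993 + 352742 = 60132546 → 844712921/60132546

295/21
260455/18541
844712921/60132546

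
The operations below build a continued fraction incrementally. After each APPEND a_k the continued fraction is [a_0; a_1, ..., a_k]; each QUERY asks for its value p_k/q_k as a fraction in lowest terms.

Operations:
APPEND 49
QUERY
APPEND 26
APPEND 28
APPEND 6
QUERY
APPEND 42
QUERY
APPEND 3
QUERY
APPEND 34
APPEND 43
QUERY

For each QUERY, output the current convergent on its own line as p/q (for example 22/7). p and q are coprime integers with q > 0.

APPEND 49: p_0 = 49·1 + 0 = 49, q_0 = 49·0 + 1 = 1 → 49/1
APPEND 26: p_1 = 26·49 + 1 = 1275, q_1 = 26·1 + 0 = 26 → 1275/26
APPEND 28: p_2 = 28·1275 + 49 = 35749, q_2 = 28·26 + 1 = 729 → 35749/729
APPEND 6: p_3 = 6·35749 + 1275 = 215769, q_3 = 6·729 + 26 = 4400 → 215769/4400
APPEND 42: p_4 = 42·215769 + 35749 = 9098047, q_4 = 42·4400 + 729 = 185529 → 9098047/185529
APPEND 3: p_5 = 3·9098047 + 215769 = 27509910, q_5 = 3·185529 + 4400 = 560987 → 27509910/560987
APPEND 34: p_6 = 34·27509910 + 9098047 = 944434987, q_6 = 34·560987 + 185529 = 19259087 → 944434987/19259087
APPEND 43: p_7 = 43·944434987 + 27509910 = 40638214351, q_7 = 43·19259087 + 560987 = 828701728 → 40638214351/828701728

49/1
215769/4400
9098047/185529
27509910/560987
40638214351/828701728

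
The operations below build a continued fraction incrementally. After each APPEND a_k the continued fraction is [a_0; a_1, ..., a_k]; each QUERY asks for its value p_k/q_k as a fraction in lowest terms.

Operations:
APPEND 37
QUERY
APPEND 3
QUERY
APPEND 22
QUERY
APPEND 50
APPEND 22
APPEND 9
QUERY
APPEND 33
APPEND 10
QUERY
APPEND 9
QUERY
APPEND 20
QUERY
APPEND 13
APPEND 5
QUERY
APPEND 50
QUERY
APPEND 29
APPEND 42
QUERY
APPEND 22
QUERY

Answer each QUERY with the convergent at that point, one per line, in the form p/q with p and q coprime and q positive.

APPEND 37: p_0 = 37·1 + 0 = 37, q_0 = 37·0 + 1 = 1 → 37/1
APPEND 3: p_1 = 3·37 + 1 = 112, q_1 = 3·1 + 0 = 3 → 112/3
APPEND 22: p_2 = 22·112 + 37 = 2501, q_2 = 22·3 + 1 = 67 → 2501/67
APPEND 50: p_3 = 50·2501 + 112 = 125162, q_3 = 50·67 + 3 = 3353 → 125162/3353
APPEND 22: p_4 = 22·125162 + 2501 = 2756065, q_4 = 22·3353 + 67 = 73833 → 2756065/73833
APPEND 9: p_5 = 9·2756065 + 125162 = 24929747, q_5 = 9·73833 + 3353 = 667850 → 24929747/667850
APPEND 33: p_6 = 33·24929747 + 2756065 = 825437716, q_6 = 33·667850 + 73833 = 22112883 → 825437716/22112883
APPEND 10: p_7 = 10·825437716 + 24929747 = 8279306907, q_7 = 10·22112883 + 667850 = 221796680 → 8279306907/221796680
APPEND 9: p_8 = 9·8279306907 + 825437716 = 75339199879, q_8 = 9·221796680 + 22112883 = 2018283003 → 75339199879/2018283003
APPEND 20: p_9 = 20·75339199879 + 8279306907 = 1515063304487, q_9 = 20·2018283003 + 221796680 = 40587456740 → 1515063304487/40587456740
APPEND 13: p_10 = 13·1515063304487 + 75339199879 = 19771162158210, q_10 = 13·40587456740 + 2018283003 = 529655220623 → 19771162158210/529655220623
APPEND 5: p_11 = 5·19771162158210 + 1515063304487 = 100370874095537, q_11 = 5·529655220623 + 40587456740 = 2688863559855 → 100370874095537/2688863559855
APPEND 50: p_12 = 50·100370874095537 + 19771162158210 = 5038314866935060, q_12 = 50·2688863559855 + 529655220623 = 134972833213373 → 5038314866935060/134972833213373
APPEND 29: p_13 = 29·5038314866935060 + 100370874095537 = 146211502015212277, q_13 = 29·134972833213373 + 2688863559855 = 3916901026747672 → 146211502015212277/3916901026747672
APPEND 42: p_14 = 42·146211502015212277 + 5038314866935060 = 6145921399505850694, q_14 = 42·3916901026747672 + 134972833213373 = 164644815956615597 → 6145921399505850694/164644815956615597
APPEND 22: p_15 = 22·6145921399505850694 + 146211502015212277 = 135356482291143927545, q_15 = 22·164644815956615597 + 3916901026747672 = 3626102852072290806 → 135356482291143927545/3626102852072290806

37/1
112/3
2501/67
24929747/667850
8279306907/221796680
75339199879/2018283003
1515063304487/40587456740
100370874095537/2688863559855
5038314866935060/134972833213373
6145921399505850694/164644815956615597
135356482291143927545/3626102852072290806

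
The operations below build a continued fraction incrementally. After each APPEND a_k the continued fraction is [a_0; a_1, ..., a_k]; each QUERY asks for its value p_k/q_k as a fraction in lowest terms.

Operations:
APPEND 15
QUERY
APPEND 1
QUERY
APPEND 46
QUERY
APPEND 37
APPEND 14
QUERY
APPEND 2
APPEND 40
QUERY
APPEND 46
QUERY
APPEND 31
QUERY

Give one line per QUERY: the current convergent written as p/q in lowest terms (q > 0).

15/1
16/1
751/47
389993/24407
32701553/2046567
1505079227/94192636
46690157590/2922018283

APPEND 15: p_0 = 15·1 + 0 = 15, q_0 = 15·0 + 1 = 1 → 15/1
APPEND 1: p_1 = 1·15 + 1 = 16, q_1 = 1·1 + 0 = 1 → 16/1
APPEND 46: p_2 = 46·16 + 15 = 751, q_2 = 46·1 + 1 = 47 → 751/47
APPEND 37: p_3 = 37·751 + 16 = 27803, q_3 = 37·47 + 1 = 1740 → 27803/1740
APPEND 14: p_4 = 14·27803 + 751 = 389993, q_4 = 14·1740 + 47 = 24407 → 389993/24407
APPEND 2: p_5 = 2·389993 + 27803 = 807789, q_5 = 2·24407 + 1740 = 50554 → 807789/50554
APPEND 40: p_6 = 40·807789 + 389993 = 32701553, q_6 = 40·50554 + 24407 = 2046567 → 32701553/2046567
APPEND 46: p_7 = 46·32701553 + 807789 = 1505079227, q_7 = 46·2046567 + 50554 = 94192636 → 1505079227/94192636
APPEND 31: p_8 = 31·1505079227 + 32701553 = 46690157590, q_8 = 31·94192636 + 2046567 = 2922018283 → 46690157590/2922018283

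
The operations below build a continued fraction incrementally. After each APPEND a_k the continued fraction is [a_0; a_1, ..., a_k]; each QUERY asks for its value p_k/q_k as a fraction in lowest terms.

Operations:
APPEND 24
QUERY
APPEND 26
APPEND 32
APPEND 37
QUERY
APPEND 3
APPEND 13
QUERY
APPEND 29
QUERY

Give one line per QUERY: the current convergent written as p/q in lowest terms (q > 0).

24/1
741513/30847
29920832/1244709
869948691/36189935

APPEND 24: p_0 = 24·1 + 0 = 24, q_0 = 24·0 + 1 = 1 → 24/1
APPEND 26: p_1 = 26·24 + 1 = 625, q_1 = 26·1 + 0 = 26 → 625/26
APPEND 32: p_2 = 32·625 + 24 = 20024, q_2 = 32·26 + 1 = 833 → 20024/833
APPEND 37: p_3 = 37·20024 + 625 = 741513, q_3 = 37·833 + 26 = 30847 → 741513/30847
APPEND 3: p_4 = 3·741513 + 20024 = 2244563, q_4 = 3·30847 + 833 = 93374 → 2244563/93374
APPEND 13: p_5 = 13·2244563 + 741513 = 29920832, q_5 = 13·93374 + 30847 = 1244709 → 29920832/1244709
APPEND 29: p_6 = 29·29920832 + 2244563 = 869948691, q_6 = 29·1244709 + 93374 = 36189935 → 869948691/36189935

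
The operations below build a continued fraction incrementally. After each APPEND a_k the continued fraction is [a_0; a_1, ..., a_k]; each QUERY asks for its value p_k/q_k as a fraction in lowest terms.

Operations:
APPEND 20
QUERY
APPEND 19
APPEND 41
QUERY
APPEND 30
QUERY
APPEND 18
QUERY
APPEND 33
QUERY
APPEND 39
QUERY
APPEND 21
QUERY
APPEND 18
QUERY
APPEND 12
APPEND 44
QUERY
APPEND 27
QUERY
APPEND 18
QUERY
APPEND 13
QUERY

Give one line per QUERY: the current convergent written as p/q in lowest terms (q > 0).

APPEND 20: p_0 = 20·1 + 0 = 20, q_0 = 20·0 + 1 = 1 → 20/1
APPEND 19: p_1 = 19·20 + 1 = 381, q_1 = 19·1 + 0 = 19 → 381/19
APPEND 41: p_2 = 41·381 + 20 = 15641, q_2 = 41·19 + 1 = 780 → 15641/780
APPEND 30: p_3 = 30·15641 + 381 = 469611, q_3 = 30·780 + 19 = 23419 → 469611/23419
APPEND 18: p_4 = 18·469611 + 15641 = 8468639, q_4 = 18·23419 + 780 = 422322 → 8468639/422322
APPEND 33: p_5 = 33·8468639 + 469611 = 279934698, q_5 = 33·422322 + 23419 = 13960045 → 279934698/13960045
APPEND 39: p_6 = 39·279934698 + 8468639 = 10925921861, q_6 = 39·13960045 + 422322 = 544864077 → 10925921861/544864077
APPEND 21: p_7 = 21·10925921861 + 279934698 = 229724293779, q_7 = 21·544864077 + 13960045 = 11456105662 → 229724293779/11456105662
APPEND 18: p_8 = 18·229724293779 + 10925921861 = 4145963209883, q_8 = 18·11456105662 + 544864077 = 206754765993 → 4145963209883/206754765993
APPEND 12: p_9 = 12·4145963209883 + 229724293779 = 49981282812375, q_9 = 12·206754765993 + 11456105662 = 2492513297578 → 49981282812375/2492513297578
APPEND 44: p_10 = 44·49981282812375 + 4145963209883 = 2203322406954383, q_10 = 44·2492513297578 + 206754765993 = 109877339859425 → 2203322406954383/109877339859425
APPEND 27: p_11 = 27·2203322406954383 + 49981282812375 = 59539686270580716, q_11 = 27·109877339859425 + 2492513297578 = 2969180689502053 → 59539686270580716/2969180689502053
APPEND 18: p_12 = 18·59539686270580716 + 2203322406954383 = 1073917675277407271, q_12 = 18·2969180689502053 + 109877339859425 = 53555129750896379 → 1073917675277407271/53555129750896379
APPEND 13: p_13 = 13·1073917675277407271 + 59539686270580716 = 14020469464876875239, q_13 = 13·53555129750896379 + 2969180689502053 = 699185867451154980 → 14020469464876875239/699185867451154980

20/1
15641/780
469611/23419
8468639/422322
279934698/13960045
10925921861/544864077
229724293779/11456105662
4145963209883/206754765993
2203322406954383/109877339859425
59539686270580716/2969180689502053
1073917675277407271/53555129750896379
14020469464876875239/699185867451154980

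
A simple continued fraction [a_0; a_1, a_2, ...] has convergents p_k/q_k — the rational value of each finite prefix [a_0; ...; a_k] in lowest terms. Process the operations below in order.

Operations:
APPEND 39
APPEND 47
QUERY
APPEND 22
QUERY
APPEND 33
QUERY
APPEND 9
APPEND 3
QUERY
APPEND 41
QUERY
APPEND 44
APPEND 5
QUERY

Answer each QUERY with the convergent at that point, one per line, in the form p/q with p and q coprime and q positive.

1834/47
40387/1035
1334605/34202
37490101/960761
1549145973/39700054
342548710538/8778515739

APPEND 39: p_0 = 39·1 + 0 = 39, q_0 = 39·0 + 1 = 1 → 39/1
APPEND 47: p_1 = 47·39 + 1 = 1834, q_1 = 47·1 + 0 = 47 → 1834/47
APPEND 22: p_2 = 22·1834 + 39 = 40387, q_2 = 22·47 + 1 = 1035 → 40387/1035
APPEND 33: p_3 = 33·40387 + 1834 = 1334605, q_3 = 33·1035 + 47 = 34202 → 1334605/34202
APPEND 9: p_4 = 9·1334605 + 40387 = 12051832, q_4 = 9·34202 + 1035 = 308853 → 12051832/308853
APPEND 3: p_5 = 3·12051832 + 1334605 = 37490101, q_5 = 3·308853 + 34202 = 960761 → 37490101/960761
APPEND 41: p_6 = 41·37490101 + 12051832 = 1549145973, q_6 = 41·960761 + 308853 = 39700054 → 1549145973/39700054
APPEND 44: p_7 = 44·1549145973 + 37490101 = 68199912913, q_7 = 44·39700054 + 960761 = 1747763137 → 68199912913/1747763137
APPEND 5: p_8 = 5·68199912913 + 1549145973 = 342548710538, q_8 = 5·1747763137 + 39700054 = 8778515739 → 342548710538/8778515739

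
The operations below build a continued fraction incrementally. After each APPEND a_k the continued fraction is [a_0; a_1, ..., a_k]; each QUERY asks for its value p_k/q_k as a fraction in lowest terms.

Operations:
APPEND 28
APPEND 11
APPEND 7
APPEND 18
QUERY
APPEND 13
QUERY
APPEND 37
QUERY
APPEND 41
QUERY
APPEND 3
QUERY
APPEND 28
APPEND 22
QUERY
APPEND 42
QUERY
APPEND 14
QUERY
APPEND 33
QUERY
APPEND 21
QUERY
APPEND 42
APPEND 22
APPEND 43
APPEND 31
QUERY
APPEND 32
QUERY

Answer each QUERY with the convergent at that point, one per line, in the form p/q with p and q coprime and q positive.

39747/1415
518902/18473
19239121/684916
789322863/28100029
2387207710/84985003
1490272260056/53053947489
62659066061095/2230673474651
878717197115386/31282482592603
29060326570868833/1034552599030550
611145575185360879/21756887062234153
755772557373192951951215/26905632378205780490006
24209083339438592589342874/861847509796053234881043

APPEND 28: p_0 = 28·1 + 0 = 28, q_0 = 28·0 + 1 = 1 → 28/1
APPEND 11: p_1 = 11·28 + 1 = 309, q_1 = 11·1 + 0 = 11 → 309/11
APPEND 7: p_2 = 7·309 + 28 = 2191, q_2 = 7·11 + 1 = 78 → 2191/78
APPEND 18: p_3 = 18·2191 + 309 = 39747, q_3 = 18·78 + 11 = 1415 → 39747/1415
APPEND 13: p_4 = 13·39747 + 2191 = 518902, q_4 = 13·1415 + 78 = 18473 → 518902/18473
APPEND 37: p_5 = 37·518902 + 39747 = 19239121, q_5 = 37·18473 + 1415 = 684916 → 19239121/684916
APPEND 41: p_6 = 41·19239121 + 518902 = 789322863, q_6 = 41·684916 + 18473 = 28100029 → 789322863/28100029
APPEND 3: p_7 = 3·789322863 + 19239121 = 2387207710, q_7 = 3·28100029 + 684916 = 84985003 → 2387207710/84985003
APPEND 28: p_8 = 28·2387207710 + 789322863 = 67631138743, q_8 = 28·84985003 + 28100029 = 2407680113 → 67631138743/2407680113
APPEND 22: p_9 = 22·67631138743 + 2387207710 = 1490272260056, q_9 = 22·2407680113 + 84985003 = 53053947489 → 1490272260056/53053947489
APPEND 42: p_10 = 42·1490272260056 + 67631138743 = 62659066061095, q_10 = 42·53053947489 + 2407680113 = 2230673474651 → 62659066061095/2230673474651
APPEND 14: p_11 = 14·62659066061095 + 1490272260056 = 878717197115386, q_11 = 14·2230673474651 + 53053947489 = 31282482592603 → 878717197115386/31282482592603
APPEND 33: p_12 = 33·878717197115386 + 62659066061095 = 29060326570868833, q_12 = 33·31282482592603 + 2230673474651 = 1034552599030550 → 29060326570868833/1034552599030550
APPEND 21: p_13 = 21·29060326570868833 + 878717197115386 = 611145575185360879, q_13 = 21·1034552599030550 + 31282482592603 = 21756887062234153 → 611145575185360879/21756887062234153
APPEND 42: p_14 = 42·611145575185360879 + 29060326570868833 = 25697174484356025751, q_14 = 42·21756887062234153 + 1034552599030550 = 914823809212864976 → 25697174484356025751/914823809212864976
APPEND 22: p_15 = 22·25697174484356025751 + 611145575185360879 = 565948984231017927401, q_15 = 22·914823809212864976 + 21756887062234153 = 20147880689745263625 → 565948984231017927401/20147880689745263625
APPEND 43: p_16 = 43·565948984231017927401 + 25697174484356025751 = 24361503496418126903994, q_16 = 43·20147880689745263625 + 914823809212864976 = 867273693468259200851 → 24361503496418126903994/867273693468259200851
APPEND 31: p_17 = 31·24361503496418126903994 + 565948984231017927401 = 755772557373192951951215, q_17 = 31·867273693468259200851 + 20147880689745263625 = 26905632378205780490006 → 755772557373192951951215/26905632378205780490006
APPEND 32: p_18 = 32·755772557373192951951215 + 24361503496418126903994 = 24209083339438592589342874, q_18 = 32·26905632378205780490006 + 867273693468259200851 = 861847509796053234881043 → 24209083339438592589342874/861847509796053234881043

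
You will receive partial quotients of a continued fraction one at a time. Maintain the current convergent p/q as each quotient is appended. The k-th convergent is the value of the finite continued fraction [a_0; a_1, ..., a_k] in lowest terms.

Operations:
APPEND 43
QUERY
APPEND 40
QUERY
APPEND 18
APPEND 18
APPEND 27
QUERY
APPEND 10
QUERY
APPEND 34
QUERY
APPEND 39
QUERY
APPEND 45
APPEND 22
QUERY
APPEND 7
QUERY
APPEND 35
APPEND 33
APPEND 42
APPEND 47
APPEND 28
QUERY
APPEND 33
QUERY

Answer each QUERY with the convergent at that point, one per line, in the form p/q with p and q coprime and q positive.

APPEND 43: p_0 = 43·1 + 0 = 43, q_0 = 43·0 + 1 = 1 → 43/1
APPEND 40: p_1 = 40·43 + 1 = 1721, q_1 = 40·1 + 0 = 40 → 1721/40
APPEND 18: p_2 = 18·1721 + 43 = 31021, q_2 = 18·40 + 1 = 721 → 31021/721
APPEND 18: p_3 = 18·31021 + 1721 = 560099, q_3 = 18·721 + 40 = 13018 → 560099/13018
APPEND 27: p_4 = 27·560099 + 31021 = 15153694, q_4 = 27·13018 + 721 = 352207 → 15153694/352207
APPEND 10: p_5 = 10·15153694 + 560099 = 152097039, q_5 = 10·352207 + 13018 = 3535088 → 152097039/3535088
APPEND 34: p_6 = 34·152097039 + 15153694 = 5186453020, q_6 = 34·3535088 + 352207 = 120545199 → 5186453020/120545199
APPEND 39: p_7 = 39·5186453020 + 152097039 = 202423764819, q_7 = 39·120545199 + 3535088 = 4704797849 → 202423764819/4704797849
APPEND 45: p_8 = 45·202423764819 + 5186453020 = 9114255869875, q_8 = 45·4704797849 + 120545199 = 211836448404 → 9114255869875/211836448404
APPEND 22: p_9 = 22·9114255869875 + 202423764819 = 200716052902069, q_9 = 22·211836448404 + 4704797849 = 4665106662737 → 200716052902069/4665106662737
APPEND 7: p_10 = 7·200716052902069 + 9114255869875 = 1414126626184358, q_10 = 7·4665106662737 + 211836448404 = 32867583087563 → 1414126626184358/32867583087563
APPEND 35: p_11 = 35·1414126626184358 + 200716052902069 = 49695147969354599, q_11 = 35·32867583087563 + 4665106662737 = 1155030514727442 → 49695147969354599/1155030514727442
APPEND 33: p_12 = 33·49695147969354599 + 1414126626184358 = 1641354009614886125, q_12 = 33·1155030514727442 + 32867583087563 = 38148874569093149 → 1641354009614886125/38148874569093149
APPEND 42: p_13 = 42·1641354009614886125 + 49695147969354599 = 68986563551794571849, q_13 = 42·38148874569093149 + 1155030514727442 = 1603407762416639700 → 68986563551794571849/1603407762416639700
APPEND 47: p_14 = 47·68986563551794571849 + 1641354009614886125 = 3244009840943959763028, q_14 = 47·1603407762416639700 + 38148874569093149 = 75398313708151159049 → 3244009840943959763028/75398313708151159049
APPEND 28: p_15 = 28·3244009840943959763028 + 68986563551794571849 = 90901262109982667936633, q_15 = 28·75398313708151159049 + 1603407762416639700 = 2112756191590649093072 → 90901262109982667936633/2112756191590649093072
APPEND 33: p_16 = 33·90901262109982667936633 + 3244009840943959763028 = 3002985659470372001671917, q_16 = 33·2112756191590649093072 + 75398313708151159049 = 69796352636199571230425 → 3002985659470372001671917/69796352636199571230425

43/1
1721/40
15153694/352207
152097039/3535088
5186453020/120545199
202423764819/4704797849
200716052902069/4665106662737
1414126626184358/32867583087563
90901262109982667936633/2112756191590649093072
3002985659470372001671917/69796352636199571230425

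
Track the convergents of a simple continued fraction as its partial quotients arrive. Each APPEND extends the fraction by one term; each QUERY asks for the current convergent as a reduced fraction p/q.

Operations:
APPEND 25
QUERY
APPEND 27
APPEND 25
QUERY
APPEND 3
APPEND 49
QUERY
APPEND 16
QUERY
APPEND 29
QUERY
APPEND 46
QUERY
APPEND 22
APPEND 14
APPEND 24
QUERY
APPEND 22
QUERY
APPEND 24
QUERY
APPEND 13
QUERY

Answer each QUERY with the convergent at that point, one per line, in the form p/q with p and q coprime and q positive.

25/1
16925/676
2538024/101371
40659835/1623991
1181673239/47197110
54397628829/2172691051
405007787111645/16176381463408
8926996727189697/356552414489275
214652929239664373/8573434329206008
2799415076842826546/111811198694167379

APPEND 25: p_0 = 25·1 + 0 = 25, q_0 = 25·0 + 1 = 1 → 25/1
APPEND 27: p_1 = 27·25 + 1 = 676, q_1 = 27·1 + 0 = 27 → 676/27
APPEND 25: p_2 = 25·676 + 25 = 16925, q_2 = 25·27 + 1 = 676 → 16925/676
APPEND 3: p_3 = 3·16925 + 676 = 51451, q_3 = 3·676 + 27 = 2055 → 51451/2055
APPEND 49: p_4 = 49·51451 + 16925 = 2538024, q_4 = 49·2055 + 676 = 101371 → 2538024/101371
APPEND 16: p_5 = 16·2538024 + 51451 = 40659835, q_5 = 16·101371 + 2055 = 1623991 → 40659835/1623991
APPEND 29: p_6 = 29·40659835 + 2538024 = 1181673239, q_6 = 29·1623991 + 101371 = 47197110 → 1181673239/47197110
APPEND 46: p_7 = 46·1181673239 + 40659835 = 54397628829, q_7 = 46·47197110 + 1623991 = 2172691051 → 54397628829/2172691051
APPEND 22: p_8 = 22·54397628829 + 1181673239 = 1197929507477, q_8 = 22·2172691051 + 47197110 = 47846400232 → 1197929507477/47846400232
APPEND 14: p_9 = 14·1197929507477 + 54397628829 = 16825410733507, q_9 = 14·47846400232 + 2172691051 = 672022294299 → 16825410733507/672022294299
APPEND 24: p_10 = 24·16825410733507 + 1197929507477 = 405007787111645, q_10 = 24·672022294299 + 47846400232 = 16176381463408 → 405007787111645/16176381463408
APPEND 22: p_11 = 22·405007787111645 + 16825410733507 = 8926996727189697, q_11 = 22·16176381463408 + 672022294299 = 356552414489275 → 8926996727189697/356552414489275
APPEND 24: p_12 = 24·8926996727189697 + 405007787111645 = 214652929239664373, q_12 = 24·356552414489275 + 16176381463408 = 8573434329206008 → 214652929239664373/8573434329206008
APPEND 13: p_13 = 13·214652929239664373 + 8926996727189697 = 2799415076842826546, q_13 = 13·8573434329206008 + 356552414489275 = 111811198694167379 → 2799415076842826546/111811198694167379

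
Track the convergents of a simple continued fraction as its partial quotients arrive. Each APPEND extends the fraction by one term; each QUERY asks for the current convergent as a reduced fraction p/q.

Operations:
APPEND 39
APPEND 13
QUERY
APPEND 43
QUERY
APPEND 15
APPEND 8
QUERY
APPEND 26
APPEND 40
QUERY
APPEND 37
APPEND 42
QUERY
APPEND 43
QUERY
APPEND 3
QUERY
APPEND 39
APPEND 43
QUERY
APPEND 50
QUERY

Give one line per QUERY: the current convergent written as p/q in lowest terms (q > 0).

508/13
21883/560
2651907/67864
2773785307/70982944
4316145842455/110452938754
185696970560259/4752104508227
561407057523232/14366766463435
950026012258074433/24311774619497691
47523381185117687957/1216153786971466742

APPEND 39: p_0 = 39·1 + 0 = 39, q_0 = 39·0 + 1 = 1 → 39/1
APPEND 13: p_1 = 13·39 + 1 = 508, q_1 = 13·1 + 0 = 13 → 508/13
APPEND 43: p_2 = 43·508 + 39 = 21883, q_2 = 43·13 + 1 = 560 → 21883/560
APPEND 15: p_3 = 15·21883 + 508 = 328753, q_3 = 15·560 + 13 = 8413 → 328753/8413
APPEND 8: p_4 = 8·328753 + 21883 = 2651907, q_4 = 8·8413 + 560 = 67864 → 2651907/67864
APPEND 26: p_5 = 26·2651907 + 328753 = 69278335, q_5 = 26·67864 + 8413 = 1772877 → 69278335/1772877
APPEND 40: p_6 = 40·69278335 + 2651907 = 2773785307, q_6 = 40·1772877 + 67864 = 70982944 → 2773785307/70982944
APPEND 37: p_7 = 37·2773785307 + 69278335 = 102699334694, q_7 = 37·70982944 + 1772877 = 2628141805 → 102699334694/2628141805
APPEND 42: p_8 = 42·102699334694 + 2773785307 = 4316145842455, q_8 = 42·2628141805 + 70982944 = 110452938754 → 4316145842455/110452938754
APPEND 43: p_9 = 43·4316145842455 + 102699334694 = 185696970560259, q_9 = 43·110452938754 + 2628141805 = 4752104508227 → 185696970560259/4752104508227
APPEND 3: p_10 = 3·185696970560259 + 4316145842455 = 561407057523232, q_10 = 3·4752104508227 + 110452938754 = 14366766463435 → 561407057523232/14366766463435
APPEND 39: p_11 = 39·561407057523232 + 185696970560259 = 22080572213966307, q_11 = 39·14366766463435 + 4752104508227 = 565055996582192 → 22080572213966307/565055996582192
APPEND 43: p_12 = 43·22080572213966307 + 561407057523232 = 950026012258074433, q_12 = 43·565055996582192 + 14366766463435 = 24311774619497691 → 950026012258074433/24311774619497691
APPEND 50: p_13 = 50·950026012258074433 + 22080572213966307 = 47523381185117687957, q_13 = 50·24311774619497691 + 565055996582192 = 1216153786971466742 → 47523381185117687957/1216153786971466742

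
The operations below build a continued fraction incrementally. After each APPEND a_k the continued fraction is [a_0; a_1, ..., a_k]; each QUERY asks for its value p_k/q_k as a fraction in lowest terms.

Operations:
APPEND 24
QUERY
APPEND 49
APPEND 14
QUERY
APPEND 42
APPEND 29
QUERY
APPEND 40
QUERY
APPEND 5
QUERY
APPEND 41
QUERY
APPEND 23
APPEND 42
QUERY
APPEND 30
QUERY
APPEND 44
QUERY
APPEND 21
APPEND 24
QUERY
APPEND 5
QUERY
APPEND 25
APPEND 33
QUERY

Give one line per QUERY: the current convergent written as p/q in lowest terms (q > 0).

APPEND 24: p_0 = 24·1 + 0 = 24, q_0 = 24·0 + 1 = 1 → 24/1
APPEND 49: p_1 = 49·24 + 1 = 1177, q_1 = 49·1 + 0 = 49 → 1177/49
APPEND 14: p_2 = 14·1177 + 24 = 16502, q_2 = 14·49 + 1 = 687 → 16502/687
APPEND 42: p_3 = 42·16502 + 1177 = 694261, q_3 = 42·687 + 49 = 28903 → 694261/28903
APPEND 29: p_4 = 29·694261 + 16502 = 20150071, q_4 = 29·28903 + 687 = 838874 → 20150071/838874
APPEND 40: p_5 = 40·20150071 + 694261 = 806697101, q_5 = 40·838874 + 28903 = 33583863 → 806697101/33583863
APPEND 5: p_6 = 5·806697101 + 20150071 = 4053635576, q_6 = 5·33583863 + 838874 = 168758189 → 4053635576/168758189
APPEND 41: p_7 = 41·4053635576 + 806697101 = 167005755717, q_7 = 41·168758189 + 33583863 = 6952669612 → 167005755717/6952669612
APPEND 23: p_8 = 23·167005755717 + 4053635576 = 3845186017067, q_8 = 23·6952669612 + 168758189 = 160080159265 → 3845186017067/160080159265
APPEND 42: p_9 = 42·3845186017067 + 167005755717 = 161664818472531, q_9 = 42·160080159265 + 6952669612 = 6730319358742 → 161664818472531/6730319358742
APPEND 30: p_10 = 30·161664818472531 + 3845186017067 = 4853789740192997, q_10 = 30·6730319358742 + 160080159265 = 202069660921525 → 4853789740192997/202069660921525
APPEND 44: p_11 = 44·4853789740192997 + 161664818472531 = 213728413386964399, q_11 = 44·202069660921525 + 6730319358742 = 8897795399905842 → 213728413386964399/8897795399905842
APPEND 21: p_12 = 21·213728413386964399 + 4853789740192997 = 4493150470866445376, q_12 = 21·8897795399905842 + 202069660921525 = 187055773058944207 → 4493150470866445376/187055773058944207
APPEND 24: p_13 = 24·4493150470866445376 + 213728413386964399 = 108049339714181653423, q_13 = 24·187055773058944207 + 8897795399905842 = 4498236348814566810 → 108049339714181653423/4498236348814566810
APPEND 5: p_14 = 5·108049339714181653423 + 4493150470866445376 = 544739849041774712491, q_14 = 5·4498236348814566810 + 187055773058944207 = 22678237517131778257 → 544739849041774712491/22678237517131778257
APPEND 25: p_15 = 25·544739849041774712491 + 108049339714181653423 = 13726545565758549465698, q_15 = 25·22678237517131778257 + 4498236348814566810 = 571454174277109023235 → 13726545565758549465698/571454174277109023235
APPEND 33: p_16 = 33·13726545565758549465698 + 544739849041774712491 = 453520743519073907080525, q_16 = 33·571454174277109023235 + 22678237517131778257 = 18880665988661729545012 → 453520743519073907080525/18880665988661729545012

24/1
16502/687
20150071/838874
806697101/33583863
4053635576/168758189
167005755717/6952669612
161664818472531/6730319358742
4853789740192997/202069660921525
213728413386964399/8897795399905842
108049339714181653423/4498236348814566810
544739849041774712491/22678237517131778257
453520743519073907080525/18880665988661729545012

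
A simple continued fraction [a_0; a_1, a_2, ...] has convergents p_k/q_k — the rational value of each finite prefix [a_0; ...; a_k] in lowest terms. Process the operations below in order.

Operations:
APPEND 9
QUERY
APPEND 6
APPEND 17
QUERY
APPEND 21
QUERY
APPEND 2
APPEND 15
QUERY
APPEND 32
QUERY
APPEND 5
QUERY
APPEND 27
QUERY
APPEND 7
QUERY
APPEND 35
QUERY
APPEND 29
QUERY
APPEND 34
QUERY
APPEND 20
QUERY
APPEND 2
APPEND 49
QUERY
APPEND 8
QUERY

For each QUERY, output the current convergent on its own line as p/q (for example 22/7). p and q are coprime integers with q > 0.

APPEND 9: p_0 = 9·1 + 0 = 9, q_0 = 9·0 + 1 = 1 → 9/1
APPEND 6: p_1 = 6·9 + 1 = 55, q_1 = 6·1 + 0 = 6 → 55/6
APPEND 17: p_2 = 17·55 + 9 = 944, q_2 = 17·6 + 1 = 103 → 944/103
APPEND 21: p_3 = 21·944 + 55 = 19879, q_3 = 21·103 + 6 = 2169 → 19879/2169
APPEND 2: p_4 = 2·19879 + 944 = 40702, q_4 = 2·2169 + 103 = 4441 → 40702/4441
APPEND 15: p_5 = 15·40702 + 19879 = 630409, q_5 = 15·4441 + 2169 = 68784 → 630409/68784
APPEND 32: p_6 = 32·630409 + 40702 = 20213790, q_6 = 32·68784 + 4441 = 2205529 → 20213790/2205529
APPEND 5: p_7 = 5·20213790 + 630409 = 101699359, q_7 = 5·2205529 + 68784 = 11096429 → 101699359/11096429
APPEND 27: p_8 = 27·101699359 + 20213790 = 2766096483, q_8 = 27·11096429 + 2205529 = 301809112 → 2766096483/301809112
APPEND 7: p_9 = 7·2766096483 + 101699359 = 19464374740, q_9 = 7·301809112 + 11096429 = 2123760213 → 19464374740/2123760213
APPEND 35: p_10 = 35·19464374740 + 2766096483 = 684019212383, q_10 = 35·2123760213 + 301809112 = 74633416567 → 684019212383/74633416567
APPEND 29: p_11 = 29·684019212383 + 19464374740 = 19856021533847, q_11 = 29·74633416567 + 2123760213 = 2166492840656 → 19856021533847/2166492840656
APPEND 34: p_12 = 34·19856021533847 + 684019212383 = 675788751363181, q_12 = 34·2166492840656 + 74633416567 = 73735389998871 → 675788751363181/73735389998871
APPEND 20: p_13 = 20·675788751363181 + 19856021533847 = 13535631048797467, q_13 = 20·73735389998871 + 2166492840656 = 1476874292818076 → 13535631048797467/1476874292818076
APPEND 2: p_14 = 2·13535631048797467 + 675788751363181 = 27747050848958115, q_14 = 2·1476874292818076 + 73735389998871 = 3027483975635023 → 27747050848958115/3027483975635023
APPEND 49: p_15 = 49·27747050848958115 + 13535631048797467 = 1373141122647745102, q_15 = 49·3027483975635023 + 1476874292818076 = 149823589098934203 → 1373141122647745102/149823589098934203
APPEND 8: p_16 = 8·1373141122647745102 + 27747050848958115 = 11012876032030918931, q_16 = 8·149823589098934203 + 3027483975635023 = 1201616196767108647 → 11012876032030918931/1201616196767108647

9/1
944/103
19879/2169
630409/68784
20213790/2205529
101699359/11096429
2766096483/301809112
19464374740/2123760213
684019212383/74633416567
19856021533847/2166492840656
675788751363181/73735389998871
13535631048797467/1476874292818076
1373141122647745102/149823589098934203
11012876032030918931/1201616196767108647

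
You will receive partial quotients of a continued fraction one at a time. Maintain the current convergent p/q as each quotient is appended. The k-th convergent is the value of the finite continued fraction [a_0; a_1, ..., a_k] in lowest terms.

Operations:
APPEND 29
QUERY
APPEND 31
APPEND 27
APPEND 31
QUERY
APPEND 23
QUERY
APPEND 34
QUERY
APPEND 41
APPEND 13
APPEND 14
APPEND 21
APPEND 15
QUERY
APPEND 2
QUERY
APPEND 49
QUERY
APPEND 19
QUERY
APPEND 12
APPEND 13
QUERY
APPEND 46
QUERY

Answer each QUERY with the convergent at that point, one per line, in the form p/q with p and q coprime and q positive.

APPEND 29: p_0 = 29·1 + 0 = 29, q_0 = 29·0 + 1 = 1 → 29/1
APPEND 31: p_1 = 31·29 + 1 = 900, q_1 = 31·1 + 0 = 31 → 900/31
APPEND 27: p_2 = 27·900 + 29 = 24329, q_2 = 27·31 + 1 = 838 → 24329/838
APPEND 31: p_3 = 31·24329 + 900 = 755099, q_3 = 31·838 + 31 = 26009 → 755099/26009
APPEND 23: p_4 = 23·755099 + 24329 = 17391606, q_4 = 23·26009 + 838 = 599045 → 17391606/599045
APPEND 34: p_5 = 34·17391606 + 755099 = 592069703, q_5 = 34·599045 + 26009 = 20393539 → 592069703/20393539
APPEND 41: p_6 = 41·592069703 + 17391606 = 24292249429, q_6 = 41·20393539 + 599045 = 836734144 → 24292249429/836734144
APPEND 13: p_7 = 13·24292249429 + 592069703 = 316391312280, q_7 = 13·836734144 + 20393539 = 10897937411 → 316391312280/10897937411
APPEND 14: p_8 = 14·316391312280 + 24292249429 = 4453770621349, q_8 = 14·10897937411 + 836734144 = 153407857898 → 4453770621349/153407857898
APPEND 21: p_9 = 21·4453770621349 + 316391312280 = 93845574360609, q_9 = 21·153407857898 + 10897937411 = 3232462953269 → 93845574360609/3232462953269
APPEND 15: p_10 = 15·93845574360609 + 4453770621349 = 1412137386030484, q_10 = 15·3232462953269 + 153407857898 = 48640352156933 → 1412137386030484/48640352156933
APPEND 2: p_11 = 2·1412137386030484 + 93845574360609 = 2918120346421577, q_11 = 2·48640352156933 + 3232462953269 = 100513167267135 → 2918120346421577/100513167267135
APPEND 49: p_12 = 49·2918120346421577 + 1412137386030484 = 144400034360687757, q_12 = 49·100513167267135 + 48640352156933 = 4973785548246548 → 144400034360687757/4973785548246548
APPEND 19: p_13 = 19·144400034360687757 + 2918120346421577 = 2746518773199488960, q_13 = 19·4973785548246548 + 100513167267135 = 94602438583951547 → 2746518773199488960/94602438583951547
APPEND 12: p_14 = 12·2746518773199488960 + 144400034360687757 = 33102625312754555277, q_14 = 12·94602438583951547 + 4973785548246548 = 1140203048555665112 → 33102625312754555277/1140203048555665112
APPEND 13: p_15 = 13·33102625312754555277 + 2746518773199488960 = 433080647839008707561, q_15 = 13·1140203048555665112 + 94602438583951547 = 14917242069807598003 → 433080647839008707561/14917242069807598003
APPEND 46: p_16 = 46·433080647839008707561 + 33102625312754555277 = 19954812425907155103083, q_16 = 46·14917242069807598003 + 1140203048555665112 = 687333338259705173250 → 19954812425907155103083/687333338259705173250

29/1
755099/26009
17391606/599045
592069703/20393539
1412137386030484/48640352156933
2918120346421577/100513167267135
144400034360687757/4973785548246548
2746518773199488960/94602438583951547
433080647839008707561/14917242069807598003
19954812425907155103083/687333338259705173250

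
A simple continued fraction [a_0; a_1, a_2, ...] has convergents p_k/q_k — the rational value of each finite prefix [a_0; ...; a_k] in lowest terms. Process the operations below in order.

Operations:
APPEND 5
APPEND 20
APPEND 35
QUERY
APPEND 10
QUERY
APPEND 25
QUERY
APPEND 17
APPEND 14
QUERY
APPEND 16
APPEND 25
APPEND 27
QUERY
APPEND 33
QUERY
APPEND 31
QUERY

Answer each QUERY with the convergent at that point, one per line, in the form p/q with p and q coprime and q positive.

APPEND 5: p_0 = 5·1 + 0 = 5, q_0 = 5·0 + 1 = 1 → 5/1
APPEND 20: p_1 = 20·5 + 1 = 101, q_1 = 20·1 + 0 = 20 → 101/20
APPEND 35: p_2 = 35·101 + 5 = 3540, q_2 = 35·20 + 1 = 701 → 3540/701
APPEND 10: p_3 = 10·3540 + 101 = 35501, q_3 = 10·701 + 20 = 7030 → 35501/7030
APPEND 25: p_4 = 25·35501 + 3540 = 891065, q_4 = 25·7030 + 701 = 176451 → 891065/176451
APPEND 17: p_5 = 17·891065 + 35501 = 15183606, q_5 = 17·176451 + 7030 = 3006697 → 15183606/3006697
APPEND 14: p_6 = 14·15183606 + 891065 = 213461549, q_6 = 14·3006697 + 176451 = 42270209 → 213461549/42270209
APPEND 16: p_7 = 16·213461549 + 15183606 = 3430568390, q_7 = 16·42270209 + 3006697 = 679330041 → 3430568390/679330041
APPEND 25: p_8 = 25·3430568390 + 213461549 = 85977671299, q_8 = 25·679330041 + 42270209 = 17025521234 → 85977671299/17025521234
APPEND 27: p_9 = 27·85977671299 + 3430568390 = 2324827693463, q_9 = 27·17025521234 + 679330041 = 460368403359 → 2324827693463/460368403359
APPEND 33: p_10 = 33·2324827693463 + 85977671299 = 76805291555578, q_10 = 33·460368403359 + 17025521234 = 15209182832081 → 76805291555578/15209182832081
APPEND 31: p_11 = 31·76805291555578 + 2324827693463 = 2383288865916381, q_11 = 31·15209182832081 + 460368403359 = 471945036197870 → 2383288865916381/471945036197870

3540/701
35501/7030
891065/176451
213461549/42270209
2324827693463/460368403359
76805291555578/15209182832081
2383288865916381/471945036197870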